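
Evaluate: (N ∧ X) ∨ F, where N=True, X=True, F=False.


N = True, X = True, F = False
Expression: (N ∧ X) ∨ F
Step 1: N ∧ X = True AND True = True
Step 2: (True) ∨ F = True OR False = True

True


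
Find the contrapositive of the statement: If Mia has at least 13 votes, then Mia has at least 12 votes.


Original: If Mia has at least 13 votes, then Mia has at least 12 votes
Contrapositive: If ¬Q, then ¬P
Negate Q: not (Mia has at least 12 votes)
Negate P: not (Mia has at least 13 votes)

If not (Mia has at least 12 votes), then not (Mia has at least 13 votes).


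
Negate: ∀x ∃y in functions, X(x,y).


Original: ∀x ∃y X(x,y)
Rule: ¬∀→∃, ¬∃→∀, negate predicate.
Negation: ∃x ∀y ¬X(x,y)

∃x ∀y ¬X(x,y)


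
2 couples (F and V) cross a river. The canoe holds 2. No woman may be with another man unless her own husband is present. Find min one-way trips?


Label couples F and V.
1. WF+WV → (far: WF,WV; near: HF,HV)
2. WF ←   (far: WV; near: HF,HV,WF)
3. HF+HV → (far: HF,HV,WV; near: WF)
4. HF ←   (far: HV,WV; near: HF,WF)  — HF returns, since WF is alone on near bank
5. HF+WF → (far: all four; near: empty)
Every state respects the constraint.
Minimum trips = 5

5


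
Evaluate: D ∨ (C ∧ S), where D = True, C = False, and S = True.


D = True, C = False, S = True
Step 1: C ∧ S = False AND True = False
Step 2: D ∨ False = True OR False = True
AND evaluated first (higher precedence); then OR applied.

True


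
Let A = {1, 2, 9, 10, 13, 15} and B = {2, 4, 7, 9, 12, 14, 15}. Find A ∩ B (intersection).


A = {1, 2, 9, 10, 13, 15}
B = {2, 4, 7, 9, 12, 14, 15}
Operation: intersection
Elements in both: 2, 9, 15

{2, 9, 15}


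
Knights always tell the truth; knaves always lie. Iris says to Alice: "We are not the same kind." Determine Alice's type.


Iris says: "We are not the same kind."
Case 1: Iris is a Knight (truth-teller)
  Statement is true → they ARE different → Alice is a Knave
Case 2: Iris is a Knave (liar)
  Statement is false → they are NOT different → Alice is a Knave
In both cases, Alice is a Knave.

Knave


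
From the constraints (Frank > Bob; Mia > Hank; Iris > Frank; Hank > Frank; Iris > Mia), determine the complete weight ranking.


Constraints: Frank > Bob; Mia > Hank; Iris > Frank; Hank > Frank; Iris > Mia
Method: at each step, the next-highest is the one remaining person who never appears on the smaller side of a constraint between remaining people.
  Step 1: remaining {Bob, Hank, Mia, Frank, Iris}; on the smaller side: {Bob, Hank, Mia, Frank} → Iris is next (Iris > Frank; Iris > Mia).
  Step 2: remaining {Bob, Hank, Mia, Frank}; on the smaller side: {Bob, Hank, Frank} → Mia is next (Mia > Hank).
  Step 3: remaining {Bob, Hank, Frank}; on the smaller side: {Bob, Frank} → Hank is next (Hank > Frank).
  Step 4: remaining {Bob, Frank}; on the smaller side: {Bob} → Frank is next (Frank > Bob).
  Step 5: only Bob remains → lowest.
Final ranking (highest to lowest):

Iris > Mia > Hank > Frank > Bob


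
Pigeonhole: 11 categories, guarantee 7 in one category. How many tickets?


Pigeonhole: to guarantee k in one of n categories, need (k-1)×n + 1.
k = 7, n = 11
Minimum = (7-1) × 11 + 1 = 6 × 11 + 1

67


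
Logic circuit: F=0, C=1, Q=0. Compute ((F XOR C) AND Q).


F XOR C = 0^1 = 1
1 AND 0 = 0

0


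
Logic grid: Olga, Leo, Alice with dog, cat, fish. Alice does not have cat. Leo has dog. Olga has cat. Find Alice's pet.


From clues:
  Leo → dog
  Olga → cat
By elimination, Alice gets the remaining.

fish


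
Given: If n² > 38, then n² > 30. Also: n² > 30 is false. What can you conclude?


Modus tollens: P → Q, ¬Q ⊢ ¬P
P: n² > 38
Q: n² > 30
We have P → Q and Q is false.
By modus tollens, P must be false.

It is not the case that n² > 38


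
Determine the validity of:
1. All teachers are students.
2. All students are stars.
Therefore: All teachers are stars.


Premise 1: All teachers are students.
Premise 2: All students are stars.
Conclusion: All teachers are stars.
Barbara syllogism (AAA-1): All A are B, All B are C → All A are C.
Middle term (students) distributed in premise 2.

Valid


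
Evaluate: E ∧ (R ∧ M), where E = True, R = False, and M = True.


E = True, R = False, M = True
Step 1: R ∧ M = False AND True = False
Step 2: E ∧ False = True AND False = False
AND is true only when ALL operands are true.

False


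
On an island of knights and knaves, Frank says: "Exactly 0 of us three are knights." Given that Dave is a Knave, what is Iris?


Frank claims exactly 0 knights among Frank, Dave, Iris.
Given: Dave is a Knave.

Case 1: Frank is a Knight (tells truth)
  Then exactly 0 of the three are knights.
  Counting Frank, Dave: 1 knight(s) so far. Need -1 more → impossible.
Case 2: Frank is a Knave (lies)
  Then the count is NOT 0.
  If Iris = Knave, count = 0 = 0 → claim would be true, contradicts lie.
  If Iris = Knight, count = 1 ≠ 0 → lie confirmed ✓

Iris is a Knight.

Knight


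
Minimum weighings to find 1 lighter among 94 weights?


Each weighing has 3 outcomes (left heavy / balance / right heavy), so k weighings distinguish at most 3^k cases; splitting into three near-equal groups achieves this.
Need 3^k ≥ 94: 3^4 = 81 < 94 ≤ 3^5 = 243
k = ⌈log₃(94)⌉ = 5

5


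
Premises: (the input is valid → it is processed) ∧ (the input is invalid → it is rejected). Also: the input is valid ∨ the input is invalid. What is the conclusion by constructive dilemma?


Constructive dilemma: (P → Q) ∧ (R → S), P ∨ R ⊢ Q ∨ S
Premise 1: the input is valid → it is processed
Premise 2: the input is invalid → it is rejected
Premise 3: the input is valid ∨ the input is invalid
Case 1: Assuming the input is valid, then by Premise 1, it is processed.
Case 2: Assuming the input is invalid, then by Premise 2, it is rejected.
Since one of the input is valid or the input is invalid must hold, we get it is processed or it is rejected.

It is processed or it is rejected.


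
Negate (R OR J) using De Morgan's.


De Morgan's law: ¬(P ∨ Q) ≡ ¬P ∧ ¬Q
¬(R ∨ J) = ¬R ∧ ¬J

¬R ∧ ¬J


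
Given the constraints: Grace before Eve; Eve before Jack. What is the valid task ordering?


Constraints: Grace before Eve; Eve before Jack
Method: repeatedly schedule the remaining task that has no remaining task required before it.
  Step 1: remaining {Jack, Eve, Grace}; every task except Grace still has a predecessor pending → schedule Grace.
  Step 2: remaining {Jack, Eve}; every task except Eve still has a predecessor pending → schedule Eve.
  Step 3: only Jack remains → schedule Jack.
Resulting order:

Grace → Eve → Jack


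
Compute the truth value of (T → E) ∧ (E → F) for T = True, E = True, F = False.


T = True, E = True, F = False
Step 1: T → E is false only when T=True and E=False. Result: True
Step 2: E → F is false only when E=True and F=False. Result: False
Step 3: True ∧ False = False

False


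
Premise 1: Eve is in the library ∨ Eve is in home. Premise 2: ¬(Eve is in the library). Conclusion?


Disjunctive syllogism: P ∨ Q, ¬P ⊢ Q
Disjunction: Eve is in the library ∨ Eve is in home
We know it is not the case that Eve is in the library.
By disjunctive syllogism, the other disjunct must be true.

Eve is in home


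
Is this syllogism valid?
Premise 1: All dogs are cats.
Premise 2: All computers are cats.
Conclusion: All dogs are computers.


Premise 1: All dogs are cats.
Premise 2: All computers are cats.
Conclusion: All dogs are computers.
Fallacy: undistributed middle. cats is predicate in both.
Counterexample: dogs and computers could be disjoint subsets of cats.

Invalid


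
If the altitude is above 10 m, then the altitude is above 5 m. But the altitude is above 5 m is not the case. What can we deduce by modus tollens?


Modus tollens: P → Q, ¬Q ⊢ ¬P
P: the altitude is above 10 m
Q: the altitude is above 5 m
We have P → Q and Q is false.
By modus tollens, P must be false.

It is not the case that the altitude is above 10 m


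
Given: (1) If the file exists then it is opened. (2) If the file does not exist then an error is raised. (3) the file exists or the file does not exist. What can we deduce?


Constructive dilemma: (P → Q) ∧ (R → S), P ∨ R ⊢ Q ∨ S
Premise 1: the file exists → it is opened
Premise 2: the file does not exist → an error is raised
Premise 3: the file exists ∨ the file does not exist
Case 1: Assuming the file exists, then by Premise 1, it is opened.
Case 2: Assuming the file does not exist, then by Premise 2, an error is raised.
Since one of the file exists or the file does not exist must hold, we get it is opened or an error is raised.

It is opened or an error is raised.


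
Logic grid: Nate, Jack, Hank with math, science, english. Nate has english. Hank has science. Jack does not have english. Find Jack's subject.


From clues:
  Hank → science
  Nate → english
By elimination, Jack gets the remaining.

math


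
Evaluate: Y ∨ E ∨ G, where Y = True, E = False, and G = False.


Y = True, E = False, G = False
Step 1: Y ∨ E = True OR False = True
Step 2: True ∨ G = True OR False = True
OR is true when at least one operand is true.

True


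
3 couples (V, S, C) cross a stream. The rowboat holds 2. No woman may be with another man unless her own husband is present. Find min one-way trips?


Label couples V, S, C (H = husband, W = wife).
Counting alone: 6 people, the rowboat carries 2 and someone must bring it back, so each round trip nets at most +1 on the far side until the last crossing → at least 9 trips. The jealousy constraint makes 9 impossible; the shortest valid schedule has 11:
1. WV+WS →  (far: WV,WS; near: HV,HS,HC,WC)
2. WV ←       (far: WS; near: HV,HS,HC,WV,WC)
3. WV+WC →  (far: WV,WS,WC; near: HV,HS,HC)
4. WV ←       (far: WS,WC; near: HV,HS,HC,WV)
5. HS+HC →  (far: HS,WS,HC,WC; near: HV,WV)
6. HS+WS ←  (far: HC,WC; near: HV,WV,HS,WS)
7. HV+HS →  (far: HV,HS,HC,WC; near: WV,WS)
8. WC ←       (far: HV,HS,HC; near: WV,WS,WC)
9. WV+WS →  (far: HV,WV,HS,WS,HC; near: WC)
10. HC ←      (far: HV,WV,HS,WS; near: HC,WC)
11. HC+WC → (far: all six; near: empty)
In every state each wife is either with her husband or with no other man.
Minimum trips = 11

11


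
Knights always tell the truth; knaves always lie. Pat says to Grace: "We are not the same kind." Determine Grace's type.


Pat says: "We are not the same kind."
Case 1: Pat is a Knight (truth-teller)
  Statement is true → they ARE different → Grace is a Knave
Case 2: Pat is a Knave (liar)
  Statement is false → they are NOT different → Grace is a Knave
In both cases, Grace is a Knave.

Knave


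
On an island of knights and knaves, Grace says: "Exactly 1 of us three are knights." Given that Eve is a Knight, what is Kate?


Grace claims exactly 1 knights among Grace, Eve, Kate.
Given: Eve is a Knight.

Case 1: Grace is a Knight (tells truth)
  Then exactly 1 of the three are knights.
  Counting Grace, Eve: 2 knight(s) so far. Need -1 more → impossible.
Case 2: Grace is a Knave (lies)
  Then the count is NOT 1.
  If Kate = Knave, count = 1 = 1 → claim would be true, contradicts lie.
  If Kate = Knight, count = 2 ≠ 1 → lie confirmed ✓

Kate is a Knight.

Knight


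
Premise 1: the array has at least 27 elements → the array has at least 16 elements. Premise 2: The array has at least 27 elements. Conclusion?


Modus ponens: P → Q, P ⊢ Q
P: the array has at least 27 elements
Q: the array has at least 16 elements
We have P → Q and P is true.
By modus ponens, Q must be true.

The array has at least 16 elements


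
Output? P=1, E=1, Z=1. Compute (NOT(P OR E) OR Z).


P OR E = 1
NOT(1) = 0
0 OR 1 = 1

1


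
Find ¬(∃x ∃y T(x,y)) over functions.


Original: ∃x ∃y T(x,y)
Rule: ¬∀→∃, ¬∃→∀, negate predicate.
Negation: ∀x ∀y ¬T(x,y)

∀x ∀y ¬T(x,y)


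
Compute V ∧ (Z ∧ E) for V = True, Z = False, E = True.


V = True, Z = False, E = True
Step 1: Z ∧ E = False AND True = False
Step 2: V ∧ False = True AND False = False
AND is true only when ALL operands are true.

False


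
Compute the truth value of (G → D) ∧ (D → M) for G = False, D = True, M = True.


G = False, D = True, M = True
Step 1: G → D is false only when G=True and D=False. Result: True
Step 2: D → M is false only when D=True and M=False. Result: True
Step 3: True ∧ True = True

True


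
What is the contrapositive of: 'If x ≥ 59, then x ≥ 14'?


Original: If x ≥ 59, then x ≥ 14
Contrapositive: If ¬Q, then ¬P
Negate Q: not (x ≥ 14)
Negate P: not (x ≥ 59)

If not (x ≥ 14), then not (x ≥ 59).


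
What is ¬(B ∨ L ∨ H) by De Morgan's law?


De Morgan's law: ¬(P ∨ Q ∨ R) ≡ ¬P ∧ ¬Q ∧ ¬R
¬(B ∨ L ∨ H) = ¬B ∧ ¬L ∧ ¬H

¬B ∧ ¬L ∧ ¬H


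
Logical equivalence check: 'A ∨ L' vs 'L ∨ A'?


Expression 1: A ∨ L
Expression 2: L ∨ A
Truth table (A L | Expr1 Expr2):
  T T |   T     T
  T F |   T     T
  F T |   T     T
  F F |   F     F
All 4 rows agree, so the expressions are logically equivalent.

Yes


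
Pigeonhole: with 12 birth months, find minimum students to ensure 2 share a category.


Pigeonhole: to guarantee k in one of n categories, need (k-1)×n + 1.
k = 2, n = 12
Minimum = (2-1) × 12 + 1 = 1 × 12 + 1

13


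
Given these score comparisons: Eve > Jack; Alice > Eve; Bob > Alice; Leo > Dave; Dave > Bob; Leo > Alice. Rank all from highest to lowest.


Constraints: Eve > Jack; Alice > Eve; Bob > Alice; Leo > Dave; Dave > Bob; Leo > Alice
Method: at each step, the next-highest is the one remaining person who never appears on the smaller side of a constraint between remaining people.
  Step 1: remaining {Alice, Bob, Eve, Dave, Leo, Jack}; on the smaller side: {Alice, Bob, Eve, Dave, Jack} → Leo is next (Leo > Dave; Leo > Alice).
  Step 2: remaining {Alice, Bob, Eve, Dave, Jack}; on the smaller side: {Alice, Bob, Eve, Jack} → Dave is next (Dave > Bob).
  Step 3: remaining {Alice, Bob, Eve, Jack}; on the smaller side: {Alice, Eve, Jack} → Bob is next (Bob > Alice).
  Step 4: remaining {Alice, Eve, Jack}; on the smaller side: {Eve, Jack} → Alice is next (Alice > Eve).
  Step 5: remaining {Eve, Jack}; on the smaller side: {Jack} → Eve is next (Eve > Jack).
  Step 6: only Jack remains → lowest.
Final ranking (highest to lowest):

Leo > Dave > Bob > Alice > Eve > Jack


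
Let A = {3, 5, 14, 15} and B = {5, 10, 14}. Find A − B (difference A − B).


A = {3, 5, 14, 15}
B = {5, 10, 14}
Operation: difference A − B
In A but not B: 3, 15

{3, 15}


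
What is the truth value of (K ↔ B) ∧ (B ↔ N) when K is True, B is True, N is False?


K = True, B = True, N = False
Step 1: K ↔ B is true when K and B have the same value. Result: True
Step 2: B ↔ N is true when B and N have the same value. Result: False
Step 3: True ∧ False = False

False


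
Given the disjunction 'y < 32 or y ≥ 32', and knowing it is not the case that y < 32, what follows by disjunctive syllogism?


Disjunctive syllogism: P ∨ Q, ¬P ⊢ Q
Disjunction: y < 32 ∨ y ≥ 32
We know it is not the case that y < 32.
By disjunctive syllogism, the other disjunct must be true.

y ≥ 32


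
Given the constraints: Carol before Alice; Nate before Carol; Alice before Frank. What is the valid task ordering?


Constraints: Carol before Alice; Nate before Carol; Alice before Frank
Method: repeatedly schedule the remaining task that has no remaining task required before it.
  Step 1: remaining {Frank, Alice, Carol, Nate}; every task except Nate still has a predecessor pending → schedule Nate.
  Step 2: remaining {Frank, Alice, Carol}; every task except Carol still has a predecessor pending → schedule Carol.
  Step 3: remaining {Frank, Alice}; every task except Alice still has a predecessor pending → schedule Alice.
  Step 4: only Frank remains → schedule Frank.
Resulting order:

Nate → Carol → Alice → Frank


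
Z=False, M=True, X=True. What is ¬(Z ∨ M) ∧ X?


Z = False, M = True, X = True
Expression: ¬(Z ∨ M) ∧ X
Step 1: Z ∨ M = False OR True = True
Step 2: ¬(Z ∨ M) = NOT True = False
Step 3: (False) ∧ X = False AND True = False

False


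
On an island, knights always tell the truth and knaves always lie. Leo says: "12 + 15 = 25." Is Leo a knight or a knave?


Statement: "12 + 15 = 25."
Actual: 12 + 15 = 27
Claimed: 25
Statement is FALSE → Leo lies → Knave

Knave


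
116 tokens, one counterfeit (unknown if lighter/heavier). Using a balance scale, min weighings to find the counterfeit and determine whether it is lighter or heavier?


Let n = 116. 232 possibilities (n tokens × lighter/heavier); each weighing has 3 outcomes.
Bound for k weighings: say the first weighing puts j tokens on each pan. If it tips, the 2j weighed tokens remain suspects (each with a known direction) and k-1 weighings give 3^(k-1) outcomes; 3^(k-1) is odd, so 2j ≤ 3^(k-1) - 1. If it balances, the n - 2j unweighed tokens remain with direction unknown: 2(n - 2j) ≤ 3^(k-1) - 1 by the same parity argument. Adding, n ≤ (3^(k-1) - 1) + (3^(k-1) - 1)/2 = (3^k - 3)/2, and the classical three-group strategy achieves this (3 tokens in 2 weighings, 12 in 3, 39 in 4, 120 in 5).
So we need the smallest k with (3^k - 3)/2 ≥ 116.
k = 4: (3^4 - 3)/2 = 39 < 116 ✗
k = 5: (3^5 - 3)/2 = 120 ≥ 116 ✓

5


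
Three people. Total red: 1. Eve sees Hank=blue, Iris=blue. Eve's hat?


Total red = 1, seen red = 0
Own red = 1 - 0 = 1
Eve's hat is red.

red


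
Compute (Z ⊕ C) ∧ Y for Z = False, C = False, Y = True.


Z = False, C = False, Y = True
Step 1: Z ⊕ C = False XOR False = False
Step 2: False ∧ Y = False AND True = False
XOR true when exactly one of Z,C is true; then AND with Y.

False


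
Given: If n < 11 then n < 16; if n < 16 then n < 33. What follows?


Hypothetical syllogism: P → Q, Q → R ⊢ P → R
Premise 1: n < 11 → n < 16
Premise 2: n < 16 → n < 33
Chain the implications: the middle term (n < 16) links the two.
Conclusion: If n < 11, then n < 33.

If n < 11, then n < 33.


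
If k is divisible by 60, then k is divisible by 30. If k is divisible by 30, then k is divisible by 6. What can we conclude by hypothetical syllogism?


Hypothetical syllogism: P → Q, Q → R ⊢ P → R
Premise 1: k is divisible by 60 → k is divisible by 30
Premise 2: k is divisible by 30 → k is divisible by 6
Chain the implications: the middle term (k is divisible by 30) links the two.
Conclusion: If k is divisible by 60, then k is divisible by 6.

If k is divisible by 60, then k is divisible by 6.


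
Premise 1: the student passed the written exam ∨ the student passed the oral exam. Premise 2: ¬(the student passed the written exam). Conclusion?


Disjunctive syllogism: P ∨ Q, ¬P ⊢ Q
Disjunction: the student passed the written exam ∨ the student passed the oral exam
We know it is not the case that the student passed the written exam.
By disjunctive syllogism, the other disjunct must be true.

The student passed the oral exam


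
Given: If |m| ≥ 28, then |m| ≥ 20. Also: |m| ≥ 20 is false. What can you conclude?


Modus tollens: P → Q, ¬Q ⊢ ¬P
P: |m| ≥ 28
Q: |m| ≥ 20
We have P → Q and Q is false.
By modus tollens, P must be false.

It is not the case that |m| ≥ 28


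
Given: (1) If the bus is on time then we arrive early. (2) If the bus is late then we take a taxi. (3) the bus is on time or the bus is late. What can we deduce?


Constructive dilemma: (P → Q) ∧ (R → S), P ∨ R ⊢ Q ∨ S
Premise 1: the bus is on time → we arrive early
Premise 2: the bus is late → we take a taxi
Premise 3: the bus is on time ∨ the bus is late
Case 1: Assuming the bus is on time, then by Premise 1, we arrive early.
Case 2: Assuming the bus is late, then by Premise 2, we take a taxi.
Since one of the bus is on time or the bus is late must hold, we get we arrive early or we take a taxi.

We arrive early or we take a taxi.


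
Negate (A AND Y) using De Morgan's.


De Morgan's law: ¬(P ∧ Q) ≡ ¬P ∨ ¬Q
¬(A ∧ Y) = ¬A ∨ ¬Y

¬A ∨ ¬Y


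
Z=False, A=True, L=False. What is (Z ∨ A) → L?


Z = False, A = True, L = False
Expression: (Z ∨ A) → L
Step 1: Z ∨ A = False OR True = True
Step 2: (True) → L = True → False (false only if antecedent True and consequent False) = False

False


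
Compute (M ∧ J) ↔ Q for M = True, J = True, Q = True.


M = True, J = True, Q = True
Step 1: M ∧ J = True AND True = True
Step 2: (True) ↔ Q: true when both sides have same truth value.
Result: True ↔ True = True

True


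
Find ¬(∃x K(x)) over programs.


Original: ∃x K(x)
Rule: ¬∀→∃, ¬∃→∀, negate predicate.
Negation: ∀x ¬K(x)

∀x ¬K(x)


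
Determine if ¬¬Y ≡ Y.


Expression 1: ¬¬Y
Expression 2: Y
Truth table (Y | Expr1 Expr2):
  T |   T     T
  F |   F     F
All 2 rows agree, so the expressions are logically equivalent.

Yes


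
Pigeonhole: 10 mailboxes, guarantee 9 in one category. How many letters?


Pigeonhole: to guarantee k in one of n categories, need (k-1)×n + 1.
k = 9, n = 10
Minimum = (9-1) × 10 + 1 = 8 × 10 + 1

81


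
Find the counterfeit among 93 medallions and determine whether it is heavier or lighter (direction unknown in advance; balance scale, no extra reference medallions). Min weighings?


Let n = 93. 186 possibilities (n medallions × lighter/heavier); each weighing has 3 outcomes.
Bound for k weighings: say the first weighing puts j medallions on each pan. If it tips, the 2j weighed medallions remain suspects (each with a known direction) and k-1 weighings give 3^(k-1) outcomes; 3^(k-1) is odd, so 2j ≤ 3^(k-1) - 1. If it balances, the n - 2j unweighed medallions remain with direction unknown: 2(n - 2j) ≤ 3^(k-1) - 1 by the same parity argument. Adding, n ≤ (3^(k-1) - 1) + (3^(k-1) - 1)/2 = (3^k - 3)/2, and the classical three-group strategy achieves this (3 medallions in 2 weighings, 12 in 3, 39 in 4, 120 in 5).
So we need the smallest k with (3^k - 3)/2 ≥ 93.
k = 4: (3^4 - 3)/2 = 39 < 93 ✗
k = 5: (3^5 - 3)/2 = 120 ≥ 93 ✓

5


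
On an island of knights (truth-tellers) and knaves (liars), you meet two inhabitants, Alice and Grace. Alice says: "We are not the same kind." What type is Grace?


Alice says: "We are not the same kind."
Case 1: Alice is a Knight (truth-teller)
  Statement is true → they ARE different → Grace is a Knave
Case 2: Alice is a Knave (liar)
  Statement is false → they are NOT different → Grace is a Knave
In both cases, Grace is a Knave.

Knave


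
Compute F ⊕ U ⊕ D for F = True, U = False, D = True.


F = True, U = False, D = True
Step 1: F ⊕ U = True XOR False = True
Step 2: True ⊕ D = True XOR True = False
XOR is true when an odd number of operands are true.

False


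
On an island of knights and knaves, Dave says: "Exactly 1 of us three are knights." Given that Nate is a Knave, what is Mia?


Dave claims exactly 1 knights among Dave, Nate, Mia.
Given: Nate is a Knave.

Case 1: Dave is a Knight (tells truth)
  Then exactly 1 of the three are knights.
  Counting Dave, Nate: 1 knight(s) so far. Need 0 more → Mia = Knave.
Case 2: Dave is a Knave (lies)
  Then the count is NOT 1.
  If Mia = Knight, count = 1 = 1 → claim would be true, contradicts lie.
  If Mia = Knave, count = 0 ≠ 1 → lie confirmed ✓

Mia is a Knave.

Knave


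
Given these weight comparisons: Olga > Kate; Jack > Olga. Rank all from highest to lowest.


Constraints: Olga > Kate; Jack > Olga
Method: at each step, the next-highest is the one remaining person who never appears on the smaller side of a constraint between remaining people.
  Step 1: remaining {Olga, Kate, Jack}; on the smaller side: {Olga, Kate} → Jack is next (Jack > Olga).
  Step 2: remaining {Olga, Kate}; on the smaller side: {Kate} → Olga is next (Olga > Kate).
  Step 3: only Kate remains → lowest.
Final ranking (highest to lowest):

Jack > Olga > Kate


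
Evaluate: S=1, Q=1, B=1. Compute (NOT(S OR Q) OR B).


S OR Q = 1
NOT(1) = 0
0 OR 1 = 1

1


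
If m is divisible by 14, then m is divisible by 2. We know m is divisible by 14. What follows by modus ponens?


Modus ponens: P → Q, P ⊢ Q
P: m is divisible by 14
Q: m is divisible by 2
We have P → Q and P is true.
By modus ponens, Q must be true.

m is divisible by 2


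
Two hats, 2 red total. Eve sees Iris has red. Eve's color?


Total red = 2, Iris = red
Red accounted for: 1
Remaining for Eve: 1
Eve's hat is red.

red


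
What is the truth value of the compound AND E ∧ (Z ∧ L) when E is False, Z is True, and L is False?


E = False, Z = True, L = False
Step 1: Z ∧ L = True AND False = False
Step 2: E ∧ False = False AND False = False
AND is true only when ALL operands are true.

False


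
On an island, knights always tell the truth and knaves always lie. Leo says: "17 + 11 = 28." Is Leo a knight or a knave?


Statement: "17 + 11 = 28."
Actual: 17 + 11 = 28
Claimed: 28
Statement is TRUE → Leo tells the truth → Knight

Knight


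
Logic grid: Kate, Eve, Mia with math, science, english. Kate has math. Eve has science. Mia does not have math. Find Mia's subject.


From clues:
  Kate → math
  Eve → science
By elimination, Mia gets the remaining.

english


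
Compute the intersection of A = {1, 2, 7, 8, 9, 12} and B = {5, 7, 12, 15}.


A = {1, 2, 7, 8, 9, 12}
B = {5, 7, 12, 15}
Operation: intersection
Elements in both: 7, 12

{7, 12}


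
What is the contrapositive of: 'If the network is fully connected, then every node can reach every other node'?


Original: If the network is fully connected, then every node can reach every other node
Contrapositive: If ¬Q, then ¬P
Negate Q: not (every node can reach every other node)
Negate P: not (the network is fully connected)

If not (every node can reach every other node), then not (the network is fully connected).


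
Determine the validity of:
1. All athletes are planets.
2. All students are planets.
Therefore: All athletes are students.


Premise 1: All athletes are planets.
Premise 2: All students are planets.
Conclusion: All athletes are students.
Fallacy: undistributed middle. planets is predicate in both.
Counterexample: athletes and students could be disjoint subsets of planets.

Invalid


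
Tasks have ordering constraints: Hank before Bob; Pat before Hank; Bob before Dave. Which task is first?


Constraints: Hank before Bob; Pat before Hank; Bob before Dave
The first task can have nothing scheduled before it, so it must never appear on the right of a 'before'.
Tasks appearing after some 'before': Bob, Hank, Dave.
The only task not in that list is Pat → it is first.

Pat


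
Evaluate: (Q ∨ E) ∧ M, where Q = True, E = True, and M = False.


Q = True, E = True, M = False
Step 1: Q ∨ E = True OR True = True
Step 2: True ∧ M = True AND False = False
OR is true when at least one operand is true; AND requires both.

False


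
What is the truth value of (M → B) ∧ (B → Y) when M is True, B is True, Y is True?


M = True, B = True, Y = True
Step 1: M → B is false only when M=True and B=False. Result: True
Step 2: B → Y is false only when B=True and Y=False. Result: True
Step 3: True ∧ True = True

True


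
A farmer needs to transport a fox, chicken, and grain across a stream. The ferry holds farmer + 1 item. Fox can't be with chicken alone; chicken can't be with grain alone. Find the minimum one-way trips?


1. farmer+chicken → 2. farmer ← 3. farmer+fox → 4. farmer+chicken ← 5. farmer+grain → 6. farmer ← 7. farmer+chicken →
Minimum trips = 7

7


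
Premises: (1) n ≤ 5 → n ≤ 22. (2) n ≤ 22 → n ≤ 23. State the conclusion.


Hypothetical syllogism: P → Q, Q → R ⊢ P → R
Premise 1: n ≤ 5 → n ≤ 22
Premise 2: n ≤ 22 → n ≤ 23
Chain the implications: the middle term (n ≤ 22) links the two.
Conclusion: If n ≤ 5, then n ≤ 23.

If n ≤ 5, then n ≤ 23.


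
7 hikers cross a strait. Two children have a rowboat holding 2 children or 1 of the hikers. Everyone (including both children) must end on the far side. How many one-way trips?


Per crossing of one of the hikers: children→, one←, one of the hikers→, one← = 4 trips
7 × 4 = 28, + 1 final children→ = 29
Minimum trips = 29

29


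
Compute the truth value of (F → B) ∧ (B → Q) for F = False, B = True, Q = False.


F = False, B = True, Q = False
Step 1: F → B is false only when F=True and B=False. Result: True
Step 2: B → Q is false only when B=True and Q=False. Result: False
Step 3: True ∧ False = False

False


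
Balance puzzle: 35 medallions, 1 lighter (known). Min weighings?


Each weighing has 3 outcomes (left heavy / balance / right heavy), so k weighings distinguish at most 3^k cases; splitting into three near-equal groups achieves this.
Need 3^k ≥ 35: 3^3 = 27 < 35 ≤ 3^4 = 81
k = ⌈log₃(35)⌉ = 4

4


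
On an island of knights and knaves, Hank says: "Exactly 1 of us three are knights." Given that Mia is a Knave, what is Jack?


Hank claims exactly 1 knights among Hank, Mia, Jack.
Given: Mia is a Knave.

Case 1: Hank is a Knight (tells truth)
  Then exactly 1 of the three are knights.
  Counting Hank, Mia: 1 knight(s) so far. Need 0 more → Jack = Knave.
Case 2: Hank is a Knave (lies)
  Then the count is NOT 1.
  If Jack = Knight, count = 1 = 1 → claim would be true, contradicts lie.
  If Jack = Knave, count = 0 ≠ 1 → lie confirmed ✓

Jack is a Knave.

Knave


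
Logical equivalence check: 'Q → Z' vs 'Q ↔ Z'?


Expression 1: Q → Z
Expression 2: Q ↔ Z
Truth table (Q Z | Expr1 Expr2):
  T T |   T     T
  T F |   F     F
  F T |   T     F   ← differ
  F F |   T     T
Counterexample: Q=F, Z=T gives Expr1 = T but Expr2 = F, so the expressions are NOT logically equivalent.

No


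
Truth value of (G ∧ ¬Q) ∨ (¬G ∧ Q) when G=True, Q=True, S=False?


G = True, Q = True, S = False
Expression: (G ∧ ¬Q) ∨ (¬G ∧ Q)
Step 1: ¬Q = NOT True = False
Step 2: G ∧ ¬Q = True AND False = False
Step 3: ¬G = NOT True = False
Step 4: ¬G ∧ Q = False AND True = False
Step 5: (False) ∨ (False) = False OR False = False

False


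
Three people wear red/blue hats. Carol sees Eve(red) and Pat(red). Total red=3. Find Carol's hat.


Total red = 3, seen red = 2
Own red = 3 - 2 = 1
Carol's hat is red.

red


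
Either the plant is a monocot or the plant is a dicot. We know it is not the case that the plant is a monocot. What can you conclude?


Disjunctive syllogism: P ∨ Q, ¬P ⊢ Q
Disjunction: the plant is a monocot ∨ the plant is a dicot
We know it is not the case that the plant is a monocot.
By disjunctive syllogism, the other disjunct must be true.

The plant is a dicot


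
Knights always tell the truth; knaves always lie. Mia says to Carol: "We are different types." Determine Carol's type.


Mia says: "We are different types."
Case 1: Mia is a Knight (truth-teller)
  Statement is true → they ARE different → Carol is a Knave
Case 2: Mia is a Knave (liar)
  Statement is false → they are NOT different → Carol is a Knave
In both cases, Carol is a Knave.

Knave


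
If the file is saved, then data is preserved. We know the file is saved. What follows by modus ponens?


Modus ponens: P → Q, P ⊢ Q
P: the file is saved
Q: data is preserved
We have P → Q and P is true.
By modus ponens, Q must be true.

Data is preserved


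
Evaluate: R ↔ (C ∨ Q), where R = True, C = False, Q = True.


R = True, C = False, Q = True
Step 1: C ∨ Q = False OR True = True
Step 2: R ↔ (True): true when both sides have same truth value.
Result: True ↔ True = True

True


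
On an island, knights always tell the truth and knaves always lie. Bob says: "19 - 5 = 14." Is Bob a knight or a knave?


Statement: "19 - 5 = 14."
Actual: 19 - 5 = 14
Claimed: 14
Statement is TRUE → Bob tells the truth → Knight

Knight


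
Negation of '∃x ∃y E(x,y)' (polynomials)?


Original: ∃x ∃y E(x,y)
Rule: ¬∀→∃, ¬∃→∀, negate predicate.
Negation: ∀x ∀y ¬E(x,y)

∀x ∀y ¬E(x,y)


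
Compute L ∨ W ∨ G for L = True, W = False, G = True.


L = True, W = False, G = True
Step 1: L ∨ W = True OR False = True
Step 2: True ∨ G = True OR True = True
OR is true when at least one operand is true.

True


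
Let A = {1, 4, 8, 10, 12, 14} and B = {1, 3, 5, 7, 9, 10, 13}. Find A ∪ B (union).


A = {1, 4, 8, 10, 12, 14}
B = {1, 3, 5, 7, 9, 10, 13}
Operation: union
All elements combined: 1, 3, 4, 5, 7, 8, 9, 10, 12, 13, 14

{1, 3, 4, 5, 7, 8, 9, 10, 12, 13, 14}


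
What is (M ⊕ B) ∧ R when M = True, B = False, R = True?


M = True, B = False, R = True
Step 1: M ⊕ B = True XOR False = True
Step 2: True ∧ R = True AND True = True
XOR true when exactly one of M,B is true; then AND with R.

True


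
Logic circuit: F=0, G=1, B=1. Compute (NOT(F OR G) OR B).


F OR G = 1
NOT(1) = 0
0 OR 1 = 1

1


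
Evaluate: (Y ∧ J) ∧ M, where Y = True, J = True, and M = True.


Y = True, J = True, M = True
Step 1: Y ∧ J = True AND True = True
Step 2: True ∧ M = True AND True = True
AND is true only when ALL operands are true.

True


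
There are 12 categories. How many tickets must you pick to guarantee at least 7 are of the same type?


Pigeonhole: to guarantee k in one of n categories, need (k-1)×n + 1.
k = 7, n = 12
Minimum = (7-1) × 12 + 1 = 6 × 12 + 1

73


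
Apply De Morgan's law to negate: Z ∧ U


De Morgan's law: ¬(P ∧ Q) ≡ ¬P ∨ ¬Q
¬(Z ∧ U) = ¬Z ∨ ¬U

¬Z ∨ ¬U


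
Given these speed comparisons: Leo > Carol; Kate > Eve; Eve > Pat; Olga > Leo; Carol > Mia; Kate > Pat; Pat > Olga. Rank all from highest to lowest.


Constraints: Leo > Carol; Kate > Eve; Eve > Pat; Olga > Leo; Carol > Mia; Kate > Pat; Pat > Olga
Method: at each step, the next-highest is the one remaining person who never appears on the smaller side of a constraint between remaining people.
  Step 1: remaining {Mia, Olga, Kate, Leo, Eve, Pat, Carol}; on the smaller side: {Mia, Olga, Leo, Eve, Pat, Carol} → Kate is next (Kate > Eve; Kate > Pat).
  Step 2: remaining {Mia, Olga, Leo, Eve, Pat, Carol}; on the smaller side: {Mia, Olga, Leo, Pat, Carol} → Eve is next (Eve > Pat).
  Step 3: remaining {Mia, Olga, Leo, Pat, Carol}; on the smaller side: {Mia, Olga, Leo, Carol} → Pat is next (Pat > Olga).
  Step 4: remaining {Mia, Olga, Leo, Carol}; on the smaller side: {Mia, Leo, Carol} → Olga is next (Olga > Leo).
  Step 5: remaining {Mia, Leo, Carol}; on the smaller side: {Mia, Carol} → Leo is next (Leo > Carol).
  Step 6: remaining {Mia, Carol}; on the smaller side: {Mia} → Carol is next (Carol > Mia).
  Step 7: only Mia remains → lowest.
Final ranking (highest to lowest):

Kate > Eve > Pat > Olga > Leo > Carol > Mia


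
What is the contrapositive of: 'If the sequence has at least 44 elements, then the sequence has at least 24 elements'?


Original: If the sequence has at least 44 elements, then the sequence has at least 24 elements
Contrapositive: If ¬Q, then ¬P
Negate Q: not (the sequence has at least 24 elements)
Negate P: not (the sequence has at least 44 elements)

If not (the sequence has at least 24 elements), then not (the sequence has at least 44 elements).


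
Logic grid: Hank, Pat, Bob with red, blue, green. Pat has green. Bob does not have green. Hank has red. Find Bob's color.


From clues:
  Hank → red
  Pat → green
By elimination, Bob gets the remaining.

blue


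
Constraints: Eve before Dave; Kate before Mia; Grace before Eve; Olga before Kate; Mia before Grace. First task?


Constraints: Eve before Dave; Kate before Mia; Grace before Eve; Olga before Kate; Mia before Grace
The first task can have nothing scheduled before it, so it must never appear on the right of a 'before'.
Tasks appearing after some 'before': Dave, Mia, Eve, Kate, Grace.
The only task not in that list is Olga → it is first.

Olga


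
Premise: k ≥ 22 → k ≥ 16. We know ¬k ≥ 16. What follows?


Modus tollens: P → Q, ¬Q ⊢ ¬P
P: k ≥ 22
Q: k ≥ 16
We have P → Q and Q is false.
By modus tollens, P must be false.

It is not the case that k ≥ 22


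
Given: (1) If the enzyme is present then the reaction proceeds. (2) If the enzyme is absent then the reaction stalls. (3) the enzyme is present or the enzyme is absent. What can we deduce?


Constructive dilemma: (P → Q) ∧ (R → S), P ∨ R ⊢ Q ∨ S
Premise 1: the enzyme is present → the reaction proceeds
Premise 2: the enzyme is absent → the reaction stalls
Premise 3: the enzyme is present ∨ the enzyme is absent
Case 1: Assuming the enzyme is present, then by Premise 1, the reaction proceeds.
Case 2: Assuming the enzyme is absent, then by Premise 2, the reaction stalls.
Since one of the enzyme is present or the enzyme is absent must hold, we get the reaction proceeds or the reaction stalls.

The reaction proceeds or the reaction stalls.


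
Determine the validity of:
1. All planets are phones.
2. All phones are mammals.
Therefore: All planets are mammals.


Premise 1: All planets are phones.
Premise 2: All phones are mammals.
Conclusion: All planets are mammals.
Barbara syllogism (AAA-1): All A are B, All B are C → All A are C.
Middle term (phones) distributed in premise 2.

Valid


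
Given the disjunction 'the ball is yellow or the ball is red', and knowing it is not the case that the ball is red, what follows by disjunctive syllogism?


Disjunctive syllogism: P ∨ Q, ¬P ⊢ Q
Disjunction: the ball is yellow ∨ the ball is red
We know it is not the case that the ball is red.
By disjunctive syllogism, the other disjunct must be true.

The ball is yellow


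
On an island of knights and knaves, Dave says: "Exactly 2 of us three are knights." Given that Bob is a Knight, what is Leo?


Dave claims exactly 2 knights among Dave, Bob, Leo.
Given: Bob is a Knight.

Case 1: Dave is a Knight (tells truth)
  Then exactly 2 of the three are knights.
  Counting Dave, Bob: 2 knight(s) so far. Need 0 more → Leo = Knave.
Case 2: Dave is a Knave (lies)
  Then the count is NOT 2.
  If Leo = Knight, count = 2 = 2 → claim would be true, contradicts lie.
  If Leo = Knave, count = 1 ≠ 2 → lie confirmed ✓

Leo is a Knave.

Knave


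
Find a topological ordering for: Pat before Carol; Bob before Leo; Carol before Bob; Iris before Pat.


Constraints: Pat before Carol; Bob before Leo; Carol before Bob; Iris before Pat
Method: repeatedly schedule the remaining task that has no remaining task required before it.
  Step 1: remaining {Bob, Leo, Iris, Carol, Pat}; every task except Iris still has a predecessor pending → schedule Iris.
  Step 2: remaining {Bob, Leo, Carol, Pat}; every task except Pat still has a predecessor pending → schedule Pat.
  Step 3: remaining {Bob, Leo, Carol}; every task except Carol still has a predecessor pending → schedule Carol.
  Step 4: remaining {Bob, Leo}; every task except Bob still has a predecessor pending → schedule Bob.
  Step 5: only Leo remains → schedule Leo.
Resulting order:

Iris → Pat → Carol → Bob → Leo


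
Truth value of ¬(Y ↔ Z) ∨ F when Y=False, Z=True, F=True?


Y = False, Z = True, F = True
Expression: ¬(Y ↔ Z) ∨ F
Step 1: Y ↔ Z = (False iff True) = False
Step 2: ¬(Y ↔ Z) = NOT False = True
Step 3: (True) ∨ F = True OR True = True

True


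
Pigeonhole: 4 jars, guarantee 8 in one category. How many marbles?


Pigeonhole: to guarantee k in one of n categories, need (k-1)×n + 1.
k = 8, n = 4
Minimum = (8-1) × 4 + 1 = 7 × 4 + 1

29


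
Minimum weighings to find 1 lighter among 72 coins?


Each weighing has 3 outcomes (left heavy / balance / right heavy), so k weighings distinguish at most 3^k cases; splitting into three near-equal groups achieves this.
Need 3^k ≥ 72: 3^3 = 27 < 72 ≤ 3^4 = 81
k = ⌈log₃(72)⌉ = 4

4
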